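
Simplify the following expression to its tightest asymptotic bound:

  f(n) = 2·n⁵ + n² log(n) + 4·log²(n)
Θ(n⁵)

Order the terms by growth rate: 4·log²(n) ≺ n² log(n) ≺ 2·n⁵.
The fastest-growing term 2·n⁵ dominates as n → ∞; dropping its constant factor gives Θ(n⁵).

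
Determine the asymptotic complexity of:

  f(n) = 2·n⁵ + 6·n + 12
O(n⁵)

The dominant term in 2·n⁵ + 6·n + 12 is 2·n⁵, which is Θ(n⁵).
Lower-order terms (6·n, 12) are asymptotically negligible.
Constants are absorbed, so the tightest bound is O(n⁵).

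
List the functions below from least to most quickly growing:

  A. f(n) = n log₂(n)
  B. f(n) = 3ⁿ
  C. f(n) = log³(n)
C < A < B

Comparing growth rates:
C = log³(n) is O(log³ n)
A = n log₂(n) is O(n log n)
B = 3ⁿ is O(3ⁿ)

Therefore, the order from slowest to fastest is: C < A < B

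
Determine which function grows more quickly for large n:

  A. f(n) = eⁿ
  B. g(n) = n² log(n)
A

f(n) = eⁿ is O(eⁿ), while g(n) = n² log(n) is O(n² log n).
Since O(eⁿ) grows faster than O(n² log n), f(n) dominates.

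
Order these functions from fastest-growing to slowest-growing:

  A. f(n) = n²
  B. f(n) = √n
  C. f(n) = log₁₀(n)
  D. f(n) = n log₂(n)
A > D > B > C

Comparing growth rates:
A = n² is O(n²)
D = n log₂(n) is O(n log n)
B = √n is O(√n)
C = log₁₀(n) is O(log n)

Therefore, the order from fastest to slowest is: A > D > B > C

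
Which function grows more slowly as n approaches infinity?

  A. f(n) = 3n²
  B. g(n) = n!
A

f(n) = 3n² is O(n²), while g(n) = n! is O(n!).
Since O(n²) grows slower than O(n!), f(n) is dominated.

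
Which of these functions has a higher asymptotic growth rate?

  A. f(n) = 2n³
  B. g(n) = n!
B

f(n) = 2n³ is O(n³), while g(n) = n! is O(n!).
Since O(n!) grows faster than O(n³), g(n) dominates.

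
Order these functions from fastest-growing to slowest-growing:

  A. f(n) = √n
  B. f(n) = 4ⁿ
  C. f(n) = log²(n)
B > A > C

Comparing growth rates:
B = 4ⁿ is O(4ⁿ)
A = √n is O(√n)
C = log²(n) is O(log² n)

Therefore, the order from fastest to slowest is: B > A > C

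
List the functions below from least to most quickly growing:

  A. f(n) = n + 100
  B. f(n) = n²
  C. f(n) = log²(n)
C < A < B

Comparing growth rates:
C = log²(n) is O(log² n)
A = n + 100 is O(n)
B = n² is O(n²)

Therefore, the order from slowest to fastest is: C < A < B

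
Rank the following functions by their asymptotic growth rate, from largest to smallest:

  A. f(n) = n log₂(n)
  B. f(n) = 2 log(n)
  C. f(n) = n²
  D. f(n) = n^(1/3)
C > A > D > B

Comparing growth rates:
C = n² is O(n²)
A = n log₂(n) is O(n log n)
D = n^(1/3) is O(n^(1/3))
B = 2 log(n) is O(log n)

Therefore, the order from fastest to slowest is: C > A > D > B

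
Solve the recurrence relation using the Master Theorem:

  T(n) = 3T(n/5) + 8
Θ(n^log₅(3))

Master Theorem: a = 3, b = 5, f(n) = 8.
Compute the critical exponent d = log₅(3) = 0.683.
Compare f(n) = Θ(1) against n^d:
  k = 0 < d = 0.683, so f(n) = O(n^(d-ε)) — Case 1.
  The recursion cost dominates: T(n) = Θ(n^d) = Θ(n^log₅(3)).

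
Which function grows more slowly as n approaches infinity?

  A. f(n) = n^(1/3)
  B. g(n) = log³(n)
B

f(n) = n^(1/3) is O(n^(1/3)), while g(n) = log³(n) is O(log³ n).
Since O(log³ n) grows slower than O(n^(1/3)), g(n) is dominated.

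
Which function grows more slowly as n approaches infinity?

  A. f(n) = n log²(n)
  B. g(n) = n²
A

f(n) = n log²(n) is O(n log² n), while g(n) = n² is O(n²).
Since O(n log² n) grows slower than O(n²), f(n) is dominated.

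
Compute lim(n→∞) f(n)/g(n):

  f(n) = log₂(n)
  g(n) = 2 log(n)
1/(2*log(2))

Since log₂(n) and 2 log(n) have the same growth rate (O(log n)),
the ratio converges to a constant: 1/(2*log(2)).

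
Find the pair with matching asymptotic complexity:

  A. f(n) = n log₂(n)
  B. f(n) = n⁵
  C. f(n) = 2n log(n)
A and C

Examining each function:
  A. n log₂(n) is O(n log n)
  B. n⁵ is O(n⁵)
  C. 2n log(n) is O(n log n)

Functions A and C both have the same complexity class.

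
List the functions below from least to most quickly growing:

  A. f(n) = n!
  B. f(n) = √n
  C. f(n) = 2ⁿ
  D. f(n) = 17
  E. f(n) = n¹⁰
D < B < E < C < A

Comparing growth rates:
D = 17 is O(1)
B = √n is O(√n)
E = n¹⁰ is O(n¹⁰)
C = 2ⁿ is O(2ⁿ)
A = n! is O(n!)

Therefore, the order from slowest to fastest is: D < B < E < C < A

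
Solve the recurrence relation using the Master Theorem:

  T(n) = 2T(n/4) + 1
Θ(n^log₄(2))

Master Theorem: a = 2, b = 4, f(n) = 1.
Compute the critical exponent d = log₄(2) = 0.500.
Compare f(n) = Θ(1) against n^d:
  k = 0 < d = 0.500, so f(n) = O(n^(d-ε)) — Case 1.
  The recursion cost dominates: T(n) = Θ(n^d) = Θ(n^log₄(2)).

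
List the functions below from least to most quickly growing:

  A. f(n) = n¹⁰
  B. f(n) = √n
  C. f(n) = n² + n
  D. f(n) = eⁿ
B < C < A < D

Comparing growth rates:
B = √n is O(√n)
C = n² + n is O(n²)
A = n¹⁰ is O(n¹⁰)
D = eⁿ is O(eⁿ)

Therefore, the order from slowest to fastest is: B < C < A < D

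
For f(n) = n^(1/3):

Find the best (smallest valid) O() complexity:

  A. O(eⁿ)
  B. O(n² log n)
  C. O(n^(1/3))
C

f(n) = n^(1/3) is O(n^(1/3)).
All listed options are valid Big-O bounds (upper bounds),
but O(n^(1/3)) is the tightest (smallest valid bound).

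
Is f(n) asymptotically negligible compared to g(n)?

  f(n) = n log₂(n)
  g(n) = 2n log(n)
False

f(n) = n log₂(n) is O(n log n), and g(n) = 2n log(n) is O(n log n).
Since they have the same growth rate, f(n) = o(g(n)) is false.
(f = o(g) requires f to grow strictly slower, not equal.)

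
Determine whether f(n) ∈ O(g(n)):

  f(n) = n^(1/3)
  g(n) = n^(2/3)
True

f(n) = n^(1/3) is O(n^(1/3)), and g(n) = n^(2/3) is O(n^(2/3)).
Since O(n^(1/3)) ⊆ O(n^(2/3)) (f grows no faster than g), f(n) = O(g(n)) is true.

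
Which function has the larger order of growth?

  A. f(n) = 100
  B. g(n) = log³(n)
B

f(n) = 100 is O(1), while g(n) = log³(n) is O(log³ n).
Since O(log³ n) grows faster than O(1), g(n) dominates.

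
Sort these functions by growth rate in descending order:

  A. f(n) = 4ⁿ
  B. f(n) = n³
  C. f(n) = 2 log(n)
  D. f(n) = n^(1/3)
A > B > D > C

Comparing growth rates:
A = 4ⁿ is O(4ⁿ)
B = n³ is O(n³)
D = n^(1/3) is O(n^(1/3))
C = 2 log(n) is O(log n)

Therefore, the order from fastest to slowest is: A > B > D > C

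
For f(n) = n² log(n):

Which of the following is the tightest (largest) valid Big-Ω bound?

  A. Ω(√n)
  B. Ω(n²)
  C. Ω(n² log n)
C

f(n) = n² log(n) is Ω(n² log n).
All listed options are valid Big-Ω bounds (lower bounds),
but Ω(n² log n) is the tightest (largest valid bound).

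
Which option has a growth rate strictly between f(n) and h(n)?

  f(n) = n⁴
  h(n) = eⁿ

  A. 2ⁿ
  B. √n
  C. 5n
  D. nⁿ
A

We need g(n) with n⁴ = o(g(n)) and g(n) = o(eⁿ), i.e. O(n⁴) ≺ g ≺ O(eⁿ).
Check each option:
  A. 2ⁿ — O(2ⁿ) is strictly between O(n⁴) and O(eⁿ) ✓
  B. √n — O(√n) does not grow strictly faster than f(n)
  C. 5n — O(n) does not grow strictly faster than f(n)
  D. nⁿ — O(nⁿ) does not grow strictly slower than h(n)

Only option A (2ⁿ) lies strictly between.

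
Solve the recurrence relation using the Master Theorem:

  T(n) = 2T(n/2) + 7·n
Θ(n log n)

Master Theorem: a = 2, b = 2, f(n) = 7·n.
Compute the critical exponent d = log₂(2) = 1.
Compare f(n) = Θ(n) against n^d:
  k = 1 = d, so f(n) = Θ(n^d) — Case 2.
  Work is balanced across levels: T(n) = Θ(n^d log n) = Θ(n log n).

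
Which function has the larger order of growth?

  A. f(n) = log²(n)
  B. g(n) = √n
B

f(n) = log²(n) is O(log² n), while g(n) = √n is O(√n).
Since O(√n) grows faster than O(log² n), g(n) dominates.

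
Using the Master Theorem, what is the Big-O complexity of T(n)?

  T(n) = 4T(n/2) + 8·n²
Θ(n² log n)

Master Theorem: a = 4, b = 2, f(n) = 8·n².
Compute the critical exponent d = log₂(4) = 2.
Compare f(n) = Θ(n²) against n^d:
  k = 2 = d, so f(n) = Θ(n^d) — Case 2.
  Work is balanced across levels: T(n) = Θ(n^d log n) = Θ(n² log n).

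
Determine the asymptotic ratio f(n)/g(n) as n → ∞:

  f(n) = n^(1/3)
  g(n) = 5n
0

Since n^(1/3) (O(n^(1/3))) grows slower than 5n (O(n)),
the ratio f(n)/g(n) → 0 as n → ∞.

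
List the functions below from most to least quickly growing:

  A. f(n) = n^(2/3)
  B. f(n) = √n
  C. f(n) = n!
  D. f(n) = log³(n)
C > A > B > D

Comparing growth rates:
C = n! is O(n!)
A = n^(2/3) is O(n^(2/3))
B = √n is O(√n)
D = log³(n) is O(log³ n)

Therefore, the order from fastest to slowest is: C > A > B > D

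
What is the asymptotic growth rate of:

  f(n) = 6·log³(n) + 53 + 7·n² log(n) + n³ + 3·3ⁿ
Θ(3ⁿ)

Order the terms by growth rate: 53 ≺ 6·log³(n) ≺ 7·n² log(n) ≺ n³ ≺ 3·3ⁿ.
The fastest-growing term 3·3ⁿ dominates as n → ∞; dropping its constant factor gives Θ(3ⁿ).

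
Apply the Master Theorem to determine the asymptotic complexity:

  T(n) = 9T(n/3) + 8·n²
Θ(n² log n)

Master Theorem: a = 9, b = 3, f(n) = 8·n².
Compute the critical exponent d = log₃(9) = 2.
Compare f(n) = Θ(n²) against n^d:
  k = 2 = d, so f(n) = Θ(n^d) — Case 2.
  Work is balanced across levels: T(n) = Θ(n^d log n) = Θ(n² log n).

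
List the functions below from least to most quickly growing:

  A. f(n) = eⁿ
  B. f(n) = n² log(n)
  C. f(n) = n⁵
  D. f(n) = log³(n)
D < B < C < A

Comparing growth rates:
D = log³(n) is O(log³ n)
B = n² log(n) is O(n² log n)
C = n⁵ is O(n⁵)
A = eⁿ is O(eⁿ)

Therefore, the order from slowest to fastest is: D < B < C < A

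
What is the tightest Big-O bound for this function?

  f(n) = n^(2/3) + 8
O(n^(2/3))

The dominant term in n^(2/3) + 8 is n^(2/3), which is Θ(n^(2/3)).
Lower-order terms (8) are asymptotically negligible.
Constants are absorbed, so the tightest bound is O(n^(2/3)).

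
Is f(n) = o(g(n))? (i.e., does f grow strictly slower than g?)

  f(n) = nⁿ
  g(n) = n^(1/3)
False

f(n) = nⁿ is O(nⁿ), and g(n) = n^(1/3) is O(n^(1/3)).
Since O(nⁿ) grows faster than or equal to O(n^(1/3)), f(n) = o(g(n)) is false.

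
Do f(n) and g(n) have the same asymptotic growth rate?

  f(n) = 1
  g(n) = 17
True

f(n) = 1 and g(n) = 17 are both O(1).
Since they have the same asymptotic growth rate, f(n) = Θ(g(n)) is true.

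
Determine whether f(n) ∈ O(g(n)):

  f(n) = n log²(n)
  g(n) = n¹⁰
True

f(n) = n log²(n) is O(n log² n), and g(n) = n¹⁰ is O(n¹⁰).
Since O(n log² n) ⊆ O(n¹⁰) (f grows no faster than g), f(n) = O(g(n)) is true.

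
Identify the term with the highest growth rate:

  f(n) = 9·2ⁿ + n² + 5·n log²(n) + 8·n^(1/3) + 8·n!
8·n!

Looking at each term:
  - 9·2ⁿ is O(2ⁿ)
  - n² is O(n²)
  - 5·n log²(n) is O(n log² n)
  - 8·n^(1/3) is O(n^(1/3))
  - 8·n! is O(n!)

The term 8·n! (O(n!)) grows fastest and dominates all others.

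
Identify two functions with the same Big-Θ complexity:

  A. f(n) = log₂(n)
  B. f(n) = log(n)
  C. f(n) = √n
A and B

Examining each function:
  A. log₂(n) is O(log n)
  B. log(n) is O(log n)
  C. √n is O(√n)

Functions A and B both have the same complexity class.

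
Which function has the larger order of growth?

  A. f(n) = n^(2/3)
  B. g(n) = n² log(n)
B

f(n) = n^(2/3) is O(n^(2/3)), while g(n) = n² log(n) is O(n² log n).
Since O(n² log n) grows faster than O(n^(2/3)), g(n) dominates.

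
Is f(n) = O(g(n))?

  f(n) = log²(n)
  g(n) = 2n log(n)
True

f(n) = log²(n) is O(log² n), and g(n) = 2n log(n) is O(n log n).
Since O(log² n) ⊆ O(n log n) (f grows no faster than g), f(n) = O(g(n)) is true.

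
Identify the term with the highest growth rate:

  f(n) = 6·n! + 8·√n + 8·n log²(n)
6·n!

Looking at each term:
  - 6·n! is O(n!)
  - 8·√n is O(√n)
  - 8·n log²(n) is O(n log² n)

The term 6·n! (O(n!)) grows fastest and dominates all others.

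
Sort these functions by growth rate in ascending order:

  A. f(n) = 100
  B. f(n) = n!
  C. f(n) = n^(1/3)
A < C < B

Comparing growth rates:
A = 100 is O(1)
C = n^(1/3) is O(n^(1/3))
B = n! is O(n!)

Therefore, the order from slowest to fastest is: A < C < B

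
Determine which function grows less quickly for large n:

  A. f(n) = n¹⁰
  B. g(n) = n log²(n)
B

f(n) = n¹⁰ is O(n¹⁰), while g(n) = n log²(n) is O(n log² n).
Since O(n log² n) grows slower than O(n¹⁰), g(n) is dominated.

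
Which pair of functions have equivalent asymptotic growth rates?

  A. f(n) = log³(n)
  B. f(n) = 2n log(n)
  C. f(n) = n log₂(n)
B and C

Examining each function:
  A. log³(n) is O(log³ n)
  B. 2n log(n) is O(n log n)
  C. n log₂(n) is O(n log n)

Functions B and C both have the same complexity class.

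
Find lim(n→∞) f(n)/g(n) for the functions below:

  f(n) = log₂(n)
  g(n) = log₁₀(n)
1 + log(5)/log(2)

Since log₂(n) and log₁₀(n) have the same growth rate (O(log n)),
the ratio converges to a constant: 1 + log(5)/log(2).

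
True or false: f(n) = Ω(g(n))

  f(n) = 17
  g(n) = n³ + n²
False

f(n) = 17 is O(1), and g(n) = n³ + n² is O(n³).
Since O(1) grows slower than O(n³), f(n) = Ω(g(n)) is false.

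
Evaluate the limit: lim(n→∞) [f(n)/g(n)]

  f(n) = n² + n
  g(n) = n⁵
0

Since n² + n (O(n²)) grows slower than n⁵ (O(n⁵)),
the ratio f(n)/g(n) → 0 as n → ∞.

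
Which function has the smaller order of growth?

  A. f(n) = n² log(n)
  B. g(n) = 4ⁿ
A

f(n) = n² log(n) is O(n² log n), while g(n) = 4ⁿ is O(4ⁿ).
Since O(n² log n) grows slower than O(4ⁿ), f(n) is dominated.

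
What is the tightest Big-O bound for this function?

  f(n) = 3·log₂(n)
O(log n)

The dominant term in 3·log₂(n) is 3·log₂(n), which is Θ(log n).
Constants are absorbed, so the tightest bound is O(log n).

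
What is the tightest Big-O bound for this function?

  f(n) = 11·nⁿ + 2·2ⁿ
O(nⁿ)

The dominant term in 11·nⁿ + 2·2ⁿ is 11·nⁿ, which is Θ(nⁿ).
Lower-order terms (2·2ⁿ) are asymptotically negligible.
Constants are absorbed, so the tightest bound is O(nⁿ).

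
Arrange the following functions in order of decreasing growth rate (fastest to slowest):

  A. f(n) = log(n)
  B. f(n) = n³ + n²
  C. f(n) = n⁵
C > B > A

Comparing growth rates:
C = n⁵ is O(n⁵)
B = n³ + n² is O(n³)
A = log(n) is O(log n)

Therefore, the order from fastest to slowest is: C > B > A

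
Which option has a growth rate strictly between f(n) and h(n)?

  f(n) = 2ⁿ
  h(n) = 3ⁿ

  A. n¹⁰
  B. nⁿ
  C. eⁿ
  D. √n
C

We need g(n) with 2ⁿ = o(g(n)) and g(n) = o(3ⁿ), i.e. O(2ⁿ) ≺ g ≺ O(3ⁿ).
Check each option:
  A. n¹⁰ — O(n¹⁰) does not grow strictly faster than f(n)
  B. nⁿ — O(nⁿ) does not grow strictly slower than h(n)
  C. eⁿ — O(eⁿ) is strictly between O(2ⁿ) and O(3ⁿ) ✓
  D. √n — O(√n) does not grow strictly faster than f(n)

Only option C (eⁿ) lies strictly between.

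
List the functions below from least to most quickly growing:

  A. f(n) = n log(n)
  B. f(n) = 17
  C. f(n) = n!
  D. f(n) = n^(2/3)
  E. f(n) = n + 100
B < D < E < A < C

Comparing growth rates:
B = 17 is O(1)
D = n^(2/3) is O(n^(2/3))
E = n + 100 is O(n)
A = n log(n) is O(n log n)
C = n! is O(n!)

Therefore, the order from slowest to fastest is: B < D < E < A < C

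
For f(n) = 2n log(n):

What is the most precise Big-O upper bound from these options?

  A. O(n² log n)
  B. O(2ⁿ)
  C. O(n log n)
C

f(n) = 2n log(n) is O(n log n).
All listed options are valid Big-O bounds (upper bounds),
but O(n log n) is the tightest (smallest valid bound).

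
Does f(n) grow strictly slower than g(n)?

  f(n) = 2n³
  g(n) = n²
False

f(n) = 2n³ is O(n³), and g(n) = n² is O(n²).
Since O(n³) grows faster than or equal to O(n²), f(n) = o(g(n)) is false.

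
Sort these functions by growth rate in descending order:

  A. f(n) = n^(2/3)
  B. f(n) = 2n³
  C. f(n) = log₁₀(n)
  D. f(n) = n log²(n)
B > D > A > C

Comparing growth rates:
B = 2n³ is O(n³)
D = n log²(n) is O(n log² n)
A = n^(2/3) is O(n^(2/3))
C = log₁₀(n) is O(log n)

Therefore, the order from fastest to slowest is: B > D > A > C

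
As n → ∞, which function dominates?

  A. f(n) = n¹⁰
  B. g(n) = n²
A

f(n) = n¹⁰ is O(n¹⁰), while g(n) = n² is O(n²).
Since O(n¹⁰) grows faster than O(n²), f(n) dominates.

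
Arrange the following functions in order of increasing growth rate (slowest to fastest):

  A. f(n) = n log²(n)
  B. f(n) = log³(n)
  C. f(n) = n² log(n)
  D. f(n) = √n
B < D < A < C

Comparing growth rates:
B = log³(n) is O(log³ n)
D = √n is O(√n)
A = n log²(n) is O(n log² n)
C = n² log(n) is O(n² log n)

Therefore, the order from slowest to fastest is: B < D < A < C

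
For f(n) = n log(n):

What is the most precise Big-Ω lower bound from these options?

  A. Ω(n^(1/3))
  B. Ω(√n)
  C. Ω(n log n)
C

f(n) = n log(n) is Ω(n log n).
All listed options are valid Big-Ω bounds (lower bounds),
but Ω(n log n) is the tightest (largest valid bound).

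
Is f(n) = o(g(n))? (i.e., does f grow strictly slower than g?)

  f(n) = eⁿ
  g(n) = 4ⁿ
True

f(n) = eⁿ is O(eⁿ), and g(n) = 4ⁿ is O(4ⁿ).
Since O(eⁿ) grows strictly slower than O(4ⁿ), f(n) = o(g(n)) is true.
This means lim(n→∞) f(n)/g(n) = 0.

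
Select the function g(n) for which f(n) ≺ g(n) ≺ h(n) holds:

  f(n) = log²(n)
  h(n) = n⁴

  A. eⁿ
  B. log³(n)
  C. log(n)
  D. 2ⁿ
B

We need g(n) with log²(n) = o(g(n)) and g(n) = o(n⁴), i.e. O(log² n) ≺ g ≺ O(n⁴).
Check each option:
  A. eⁿ — O(eⁿ) does not grow strictly slower than h(n)
  B. log³(n) — O(log³ n) is strictly between O(log² n) and O(n⁴) ✓
  C. log(n) — O(log n) does not grow strictly faster than f(n)
  D. 2ⁿ — O(2ⁿ) does not grow strictly slower than h(n)

Only option B (log³(n)) lies strictly between.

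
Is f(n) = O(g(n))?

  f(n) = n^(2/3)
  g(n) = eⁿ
True

f(n) = n^(2/3) is O(n^(2/3)), and g(n) = eⁿ is O(eⁿ).
Since O(n^(2/3)) ⊆ O(eⁿ) (f grows no faster than g), f(n) = O(g(n)) is true.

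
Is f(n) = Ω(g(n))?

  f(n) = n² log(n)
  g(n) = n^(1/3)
True

f(n) = n² log(n) is O(n² log n), and g(n) = n^(1/3) is O(n^(1/3)).
Since O(n² log n) grows at least as fast as O(n^(1/3)), f(n) = Ω(g(n)) is true.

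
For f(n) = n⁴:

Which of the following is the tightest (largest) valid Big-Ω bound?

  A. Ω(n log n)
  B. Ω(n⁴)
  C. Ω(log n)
B

f(n) = n⁴ is Ω(n⁴).
All listed options are valid Big-Ω bounds (lower bounds),
but Ω(n⁴) is the tightest (largest valid bound).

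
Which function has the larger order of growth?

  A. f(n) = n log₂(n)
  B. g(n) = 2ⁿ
B

f(n) = n log₂(n) is O(n log n), while g(n) = 2ⁿ is O(2ⁿ).
Since O(2ⁿ) grows faster than O(n log n), g(n) dominates.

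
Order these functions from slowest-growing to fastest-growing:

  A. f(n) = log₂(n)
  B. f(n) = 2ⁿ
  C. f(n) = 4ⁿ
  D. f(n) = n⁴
A < D < B < C

Comparing growth rates:
A = log₂(n) is O(log n)
D = n⁴ is O(n⁴)
B = 2ⁿ is O(2ⁿ)
C = 4ⁿ is O(4ⁿ)

Therefore, the order from slowest to fastest is: A < D < B < C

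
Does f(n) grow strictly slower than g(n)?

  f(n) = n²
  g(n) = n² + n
False

f(n) = n² is O(n²), and g(n) = n² + n is O(n²).
Since they have the same growth rate, f(n) = o(g(n)) is false.
(f = o(g) requires f to grow strictly slower, not equal.)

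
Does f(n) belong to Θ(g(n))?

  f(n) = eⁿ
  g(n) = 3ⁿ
False

f(n) = eⁿ is O(eⁿ), and g(n) = 3ⁿ is O(3ⁿ).
Since they have different growth rates, f(n) = Θ(g(n)) is false.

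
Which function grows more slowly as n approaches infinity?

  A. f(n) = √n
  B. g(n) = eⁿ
A

f(n) = √n is O(√n), while g(n) = eⁿ is O(eⁿ).
Since O(√n) grows slower than O(eⁿ), f(n) is dominated.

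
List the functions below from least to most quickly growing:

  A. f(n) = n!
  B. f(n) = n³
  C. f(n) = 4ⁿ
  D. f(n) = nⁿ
B < C < A < D

Comparing growth rates:
B = n³ is O(n³)
C = 4ⁿ is O(4ⁿ)
A = n! is O(n!)
D = nⁿ is O(nⁿ)

Therefore, the order from slowest to fastest is: B < C < A < D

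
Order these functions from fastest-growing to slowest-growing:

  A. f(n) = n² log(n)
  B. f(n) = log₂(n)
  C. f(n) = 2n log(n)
A > C > B

Comparing growth rates:
A = n² log(n) is O(n² log n)
C = 2n log(n) is O(n log n)
B = log₂(n) is O(log n)

Therefore, the order from fastest to slowest is: A > C > B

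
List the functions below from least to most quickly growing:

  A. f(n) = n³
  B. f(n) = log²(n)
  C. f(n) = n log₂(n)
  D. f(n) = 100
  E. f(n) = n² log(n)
D < B < C < E < A

Comparing growth rates:
D = 100 is O(1)
B = log²(n) is O(log² n)
C = n log₂(n) is O(n log n)
E = n² log(n) is O(n² log n)
A = n³ is O(n³)

Therefore, the order from slowest to fastest is: D < B < C < E < A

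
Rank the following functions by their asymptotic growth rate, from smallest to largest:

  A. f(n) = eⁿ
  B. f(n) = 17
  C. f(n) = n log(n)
B < C < A

Comparing growth rates:
B = 17 is O(1)
C = n log(n) is O(n log n)
A = eⁿ is O(eⁿ)

Therefore, the order from slowest to fastest is: B < C < A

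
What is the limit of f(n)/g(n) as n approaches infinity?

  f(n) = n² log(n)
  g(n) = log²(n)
∞

Since n² log(n) (O(n² log n)) grows faster than log²(n) (O(log² n)),
the ratio f(n)/g(n) → ∞ as n → ∞.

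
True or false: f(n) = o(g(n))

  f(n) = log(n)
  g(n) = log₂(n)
False

f(n) = log(n) is O(log n), and g(n) = log₂(n) is O(log n).
Since they have the same growth rate, f(n) = o(g(n)) is false.
(f = o(g) requires f to grow strictly slower, not equal.)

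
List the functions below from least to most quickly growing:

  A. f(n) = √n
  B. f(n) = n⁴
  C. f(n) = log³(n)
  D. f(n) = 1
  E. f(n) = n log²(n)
D < C < A < E < B

Comparing growth rates:
D = 1 is O(1)
C = log³(n) is O(log³ n)
A = √n is O(√n)
E = n log²(n) is O(n log² n)
B = n⁴ is O(n⁴)

Therefore, the order from slowest to fastest is: D < C < A < E < B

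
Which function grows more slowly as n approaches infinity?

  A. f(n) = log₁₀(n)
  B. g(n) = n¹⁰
A

f(n) = log₁₀(n) is O(log n), while g(n) = n¹⁰ is O(n¹⁰).
Since O(log n) grows slower than O(n¹⁰), f(n) is dominated.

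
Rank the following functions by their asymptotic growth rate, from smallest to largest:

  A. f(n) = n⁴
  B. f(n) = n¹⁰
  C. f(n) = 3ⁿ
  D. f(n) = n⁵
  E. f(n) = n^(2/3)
E < A < D < B < C

Comparing growth rates:
E = n^(2/3) is O(n^(2/3))
A = n⁴ is O(n⁴)
D = n⁵ is O(n⁵)
B = n¹⁰ is O(n¹⁰)
C = 3ⁿ is O(3ⁿ)

Therefore, the order from slowest to fastest is: E < A < D < B < C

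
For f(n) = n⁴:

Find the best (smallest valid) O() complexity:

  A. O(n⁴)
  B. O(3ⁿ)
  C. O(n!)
A

f(n) = n⁴ is O(n⁴).
All listed options are valid Big-O bounds (upper bounds),
but O(n⁴) is the tightest (smallest valid bound).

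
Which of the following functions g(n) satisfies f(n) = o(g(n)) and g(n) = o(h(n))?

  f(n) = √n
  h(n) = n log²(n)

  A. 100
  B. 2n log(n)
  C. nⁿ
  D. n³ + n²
B

We need g(n) with √n = o(g(n)) and g(n) = o(n log²(n)), i.e. O(√n) ≺ g ≺ O(n log² n).
Check each option:
  A. 100 — O(1) does not grow strictly faster than f(n)
  B. 2n log(n) — O(n log n) is strictly between O(√n) and O(n log² n) ✓
  C. nⁿ — O(nⁿ) does not grow strictly slower than h(n)
  D. n³ + n² — O(n³) does not grow strictly slower than h(n)

Only option B (2n log(n)) lies strictly between.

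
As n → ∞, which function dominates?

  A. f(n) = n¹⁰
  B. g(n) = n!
B

f(n) = n¹⁰ is O(n¹⁰), while g(n) = n! is O(n!).
Since O(n!) grows faster than O(n¹⁰), g(n) dominates.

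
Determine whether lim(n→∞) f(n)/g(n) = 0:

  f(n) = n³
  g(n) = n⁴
True

f(n) = n³ is O(n³), and g(n) = n⁴ is O(n⁴).
Since O(n³) grows strictly slower than O(n⁴), f(n) = o(g(n)) is true.
This means lim(n→∞) f(n)/g(n) = 0.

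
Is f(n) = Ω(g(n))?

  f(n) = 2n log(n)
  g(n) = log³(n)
True

f(n) = 2n log(n) is O(n log n), and g(n) = log³(n) is O(log³ n).
Since O(n log n) grows at least as fast as O(log³ n), f(n) = Ω(g(n)) is true.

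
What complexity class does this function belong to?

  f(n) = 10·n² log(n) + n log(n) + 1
O(n² log n)

The dominant term in 10·n² log(n) + n log(n) + 1 is 10·n² log(n), which is Θ(n² log n).
Lower-order terms (n log(n), 1) are asymptotically negligible.
Constants are absorbed, so the tightest bound is O(n² log n).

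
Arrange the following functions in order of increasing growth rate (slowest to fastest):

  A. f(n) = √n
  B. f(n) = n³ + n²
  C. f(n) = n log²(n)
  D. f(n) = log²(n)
D < A < C < B

Comparing growth rates:
D = log²(n) is O(log² n)
A = √n is O(√n)
C = n log²(n) is O(n log² n)
B = n³ + n² is O(n³)

Therefore, the order from slowest to fastest is: D < A < C < B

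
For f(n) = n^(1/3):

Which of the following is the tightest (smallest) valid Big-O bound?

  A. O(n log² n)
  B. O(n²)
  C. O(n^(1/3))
C

f(n) = n^(1/3) is O(n^(1/3)).
All listed options are valid Big-O bounds (upper bounds),
but O(n^(1/3)) is the tightest (smallest valid bound).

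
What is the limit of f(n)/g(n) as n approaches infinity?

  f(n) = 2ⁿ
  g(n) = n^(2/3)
∞

Since 2ⁿ (O(2ⁿ)) grows faster than n^(2/3) (O(n^(2/3))),
the ratio f(n)/g(n) → ∞ as n → ∞.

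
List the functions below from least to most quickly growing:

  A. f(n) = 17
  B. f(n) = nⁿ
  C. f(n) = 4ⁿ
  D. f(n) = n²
A < D < C < B

Comparing growth rates:
A = 17 is O(1)
D = n² is O(n²)
C = 4ⁿ is O(4ⁿ)
B = nⁿ is O(nⁿ)

Therefore, the order from slowest to fastest is: A < D < C < B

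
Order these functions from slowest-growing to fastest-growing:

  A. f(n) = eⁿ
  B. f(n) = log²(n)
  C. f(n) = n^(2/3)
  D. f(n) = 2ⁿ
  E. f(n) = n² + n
B < C < E < D < A

Comparing growth rates:
B = log²(n) is O(log² n)
C = n^(2/3) is O(n^(2/3))
E = n² + n is O(n²)
D = 2ⁿ is O(2ⁿ)
A = eⁿ is O(eⁿ)

Therefore, the order from slowest to fastest is: B < C < E < D < A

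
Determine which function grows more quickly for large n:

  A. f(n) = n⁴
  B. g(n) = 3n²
A

f(n) = n⁴ is O(n⁴), while g(n) = 3n² is O(n²).
Since O(n⁴) grows faster than O(n²), f(n) dominates.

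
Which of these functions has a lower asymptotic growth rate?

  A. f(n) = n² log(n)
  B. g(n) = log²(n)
B

f(n) = n² log(n) is O(n² log n), while g(n) = log²(n) is O(log² n).
Since O(log² n) grows slower than O(n² log n), g(n) is dominated.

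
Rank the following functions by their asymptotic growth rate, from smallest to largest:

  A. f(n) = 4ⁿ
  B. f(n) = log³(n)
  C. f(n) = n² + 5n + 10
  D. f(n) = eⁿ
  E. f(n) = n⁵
B < C < E < D < A

Comparing growth rates:
B = log³(n) is O(log³ n)
C = n² + 5n + 10 is O(n²)
E = n⁵ is O(n⁵)
D = eⁿ is O(eⁿ)
A = 4ⁿ is O(4ⁿ)

Therefore, the order from slowest to fastest is: B < C < E < D < A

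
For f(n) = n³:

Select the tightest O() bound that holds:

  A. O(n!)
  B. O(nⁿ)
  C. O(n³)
C

f(n) = n³ is O(n³).
All listed options are valid Big-O bounds (upper bounds),
but O(n³) is the tightest (smallest valid bound).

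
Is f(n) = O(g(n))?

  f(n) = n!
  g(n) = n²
False

f(n) = n! is O(n!), and g(n) = n² is O(n²).
Since O(n!) grows faster than O(n²), f(n) = O(g(n)) is false.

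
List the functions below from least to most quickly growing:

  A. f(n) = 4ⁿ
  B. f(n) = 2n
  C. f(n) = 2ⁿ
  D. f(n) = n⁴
B < D < C < A

Comparing growth rates:
B = 2n is O(n)
D = n⁴ is O(n⁴)
C = 2ⁿ is O(2ⁿ)
A = 4ⁿ is O(4ⁿ)

Therefore, the order from slowest to fastest is: B < D < C < A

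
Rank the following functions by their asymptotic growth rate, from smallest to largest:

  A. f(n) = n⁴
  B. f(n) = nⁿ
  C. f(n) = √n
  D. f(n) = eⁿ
C < A < D < B

Comparing growth rates:
C = √n is O(√n)
A = n⁴ is O(n⁴)
D = eⁿ is O(eⁿ)
B = nⁿ is O(nⁿ)

Therefore, the order from slowest to fastest is: C < A < D < B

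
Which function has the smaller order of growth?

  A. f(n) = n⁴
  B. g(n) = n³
B

f(n) = n⁴ is O(n⁴), while g(n) = n³ is O(n³).
Since O(n³) grows slower than O(n⁴), g(n) is dominated.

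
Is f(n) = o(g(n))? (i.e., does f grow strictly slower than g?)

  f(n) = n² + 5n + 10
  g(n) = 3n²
False

f(n) = n² + 5n + 10 is O(n²), and g(n) = 3n² is O(n²).
Since they have the same growth rate, f(n) = o(g(n)) is false.
(f = o(g) requires f to grow strictly slower, not equal.)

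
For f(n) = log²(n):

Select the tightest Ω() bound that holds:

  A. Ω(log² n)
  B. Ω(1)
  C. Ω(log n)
A

f(n) = log²(n) is Ω(log² n).
All listed options are valid Big-Ω bounds (lower bounds),
but Ω(log² n) is the tightest (largest valid bound).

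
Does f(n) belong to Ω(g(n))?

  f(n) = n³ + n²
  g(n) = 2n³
True

f(n) = n³ + n² and g(n) = 2n³ are both O(n³).
Big-Ω permits equal growth rates (f ≥ c·g for some c > 0), so f(n) = Ω(g(n)) is true.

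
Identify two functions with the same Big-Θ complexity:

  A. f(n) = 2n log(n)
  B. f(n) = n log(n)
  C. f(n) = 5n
A and B

Examining each function:
  A. 2n log(n) is O(n log n)
  B. n log(n) is O(n log n)
  C. 5n is O(n)

Functions A and B both have the same complexity class.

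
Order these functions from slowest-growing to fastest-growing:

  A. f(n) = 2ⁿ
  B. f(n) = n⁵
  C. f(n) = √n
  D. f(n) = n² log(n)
C < D < B < A

Comparing growth rates:
C = √n is O(√n)
D = n² log(n) is O(n² log n)
B = n⁵ is O(n⁵)
A = 2ⁿ is O(2ⁿ)

Therefore, the order from slowest to fastest is: C < D < B < A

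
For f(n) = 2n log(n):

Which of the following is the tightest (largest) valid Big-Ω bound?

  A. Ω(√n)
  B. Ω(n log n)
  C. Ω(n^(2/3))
B

f(n) = 2n log(n) is Ω(n log n).
All listed options are valid Big-Ω bounds (lower bounds),
but Ω(n log n) is the tightest (largest valid bound).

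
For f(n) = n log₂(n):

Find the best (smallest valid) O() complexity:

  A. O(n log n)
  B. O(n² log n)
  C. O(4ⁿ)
A

f(n) = n log₂(n) is O(n log n).
All listed options are valid Big-O bounds (upper bounds),
but O(n log n) is the tightest (smallest valid bound).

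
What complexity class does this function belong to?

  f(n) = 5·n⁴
O(n⁴)

The dominant term in 5·n⁴ is 5·n⁴, which is Θ(n⁴).
Constants are absorbed, so the tightest bound is O(n⁴).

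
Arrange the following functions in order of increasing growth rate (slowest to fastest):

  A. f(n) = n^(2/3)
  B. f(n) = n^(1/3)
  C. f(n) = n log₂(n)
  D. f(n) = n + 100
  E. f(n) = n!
B < A < D < C < E

Comparing growth rates:
B = n^(1/3) is O(n^(1/3))
A = n^(2/3) is O(n^(2/3))
D = n + 100 is O(n)
C = n log₂(n) is O(n log n)
E = n! is O(n!)

Therefore, the order from slowest to fastest is: B < A < D < C < E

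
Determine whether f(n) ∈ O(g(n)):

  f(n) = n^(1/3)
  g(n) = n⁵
True

f(n) = n^(1/3) is O(n^(1/3)), and g(n) = n⁵ is O(n⁵).
Since O(n^(1/3)) ⊆ O(n⁵) (f grows no faster than g), f(n) = O(g(n)) is true.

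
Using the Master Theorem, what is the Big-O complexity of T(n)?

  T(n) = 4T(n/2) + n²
Θ(n² log n)

Master Theorem: a = 4, b = 2, f(n) = n².
Compute the critical exponent d = log₂(4) = 2.
Compare f(n) = Θ(n²) against n^d:
  k = 2 = d, so f(n) = Θ(n^d) — Case 2.
  Work is balanced across levels: T(n) = Θ(n^d log n) = Θ(n² log n).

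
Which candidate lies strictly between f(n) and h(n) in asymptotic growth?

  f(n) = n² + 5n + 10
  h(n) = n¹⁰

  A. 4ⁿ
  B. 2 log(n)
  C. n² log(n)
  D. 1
C

We need g(n) with n² + 5n + 10 = o(g(n)) and g(n) = o(n¹⁰), i.e. O(n²) ≺ g ≺ O(n¹⁰).
Check each option:
  A. 4ⁿ — O(4ⁿ) does not grow strictly slower than h(n)
  B. 2 log(n) — O(log n) does not grow strictly faster than f(n)
  C. n² log(n) — O(n² log n) is strictly between O(n²) and O(n¹⁰) ✓
  D. 1 — O(1) does not grow strictly faster than f(n)

Only option C (n² log(n)) lies strictly between.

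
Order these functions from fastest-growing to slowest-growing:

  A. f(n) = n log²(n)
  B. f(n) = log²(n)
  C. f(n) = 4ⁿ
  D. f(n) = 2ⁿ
C > D > A > B

Comparing growth rates:
C = 4ⁿ is O(4ⁿ)
D = 2ⁿ is O(2ⁿ)
A = n log²(n) is O(n log² n)
B = log²(n) is O(log² n)

Therefore, the order from fastest to slowest is: C > D > A > B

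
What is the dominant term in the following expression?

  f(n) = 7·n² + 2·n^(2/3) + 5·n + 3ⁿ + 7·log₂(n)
3ⁿ

Looking at each term:
  - 7·n² is O(n²)
  - 2·n^(2/3) is O(n^(2/3))
  - 5·n is O(n)
  - 3ⁿ is O(3ⁿ)
  - 7·log₂(n) is O(log n)

The term 3ⁿ (O(3ⁿ)) grows fastest and dominates all others.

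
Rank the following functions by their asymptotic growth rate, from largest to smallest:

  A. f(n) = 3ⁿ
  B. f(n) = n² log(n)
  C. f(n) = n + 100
A > B > C

Comparing growth rates:
A = 3ⁿ is O(3ⁿ)
B = n² log(n) is O(n² log n)
C = n + 100 is O(n)

Therefore, the order from fastest to slowest is: A > B > C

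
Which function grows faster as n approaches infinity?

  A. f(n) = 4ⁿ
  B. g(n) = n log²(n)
A

f(n) = 4ⁿ is O(4ⁿ), while g(n) = n log²(n) is O(n log² n).
Since O(4ⁿ) grows faster than O(n log² n), f(n) dominates.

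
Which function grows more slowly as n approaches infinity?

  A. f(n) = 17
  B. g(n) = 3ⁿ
A

f(n) = 17 is O(1), while g(n) = 3ⁿ is O(3ⁿ).
Since O(1) grows slower than O(3ⁿ), f(n) is dominated.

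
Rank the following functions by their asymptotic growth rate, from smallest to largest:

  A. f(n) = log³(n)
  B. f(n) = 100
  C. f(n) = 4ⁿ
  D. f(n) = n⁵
B < A < D < C

Comparing growth rates:
B = 100 is O(1)
A = log³(n) is O(log³ n)
D = n⁵ is O(n⁵)
C = 4ⁿ is O(4ⁿ)

Therefore, the order from slowest to fastest is: B < A < D < C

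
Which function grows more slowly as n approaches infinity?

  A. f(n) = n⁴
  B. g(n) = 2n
B

f(n) = n⁴ is O(n⁴), while g(n) = 2n is O(n).
Since O(n) grows slower than O(n⁴), g(n) is dominated.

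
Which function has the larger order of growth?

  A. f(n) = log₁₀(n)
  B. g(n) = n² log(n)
B

f(n) = log₁₀(n) is O(log n), while g(n) = n² log(n) is O(n² log n).
Since O(n² log n) grows faster than O(log n), g(n) dominates.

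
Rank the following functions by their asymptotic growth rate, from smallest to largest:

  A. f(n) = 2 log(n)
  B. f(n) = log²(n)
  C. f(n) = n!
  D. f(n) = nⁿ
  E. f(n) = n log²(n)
A < B < E < C < D

Comparing growth rates:
A = 2 log(n) is O(log n)
B = log²(n) is O(log² n)
E = n log²(n) is O(n log² n)
C = n! is O(n!)
D = nⁿ is O(nⁿ)

Therefore, the order from slowest to fastest is: A < B < E < C < D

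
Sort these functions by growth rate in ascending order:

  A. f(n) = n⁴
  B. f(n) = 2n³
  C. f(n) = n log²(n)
C < B < A

Comparing growth rates:
C = n log²(n) is O(n log² n)
B = 2n³ is O(n³)
A = n⁴ is O(n⁴)

Therefore, the order from slowest to fastest is: C < B < A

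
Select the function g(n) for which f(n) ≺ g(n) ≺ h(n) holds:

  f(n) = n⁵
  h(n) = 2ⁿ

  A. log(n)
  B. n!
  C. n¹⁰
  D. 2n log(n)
C

We need g(n) with n⁵ = o(g(n)) and g(n) = o(2ⁿ), i.e. O(n⁵) ≺ g ≺ O(2ⁿ).
Check each option:
  A. log(n) — O(log n) does not grow strictly faster than f(n)
  B. n! — O(n!) does not grow strictly slower than h(n)
  C. n¹⁰ — O(n¹⁰) is strictly between O(n⁵) and O(2ⁿ) ✓
  D. 2n log(n) — O(n log n) does not grow strictly faster than f(n)

Only option C (n¹⁰) lies strictly between.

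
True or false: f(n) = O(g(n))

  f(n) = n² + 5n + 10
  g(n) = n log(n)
False

f(n) = n² + 5n + 10 is O(n²), and g(n) = n log(n) is O(n log n).
Since O(n²) grows faster than O(n log n), f(n) = O(g(n)) is false.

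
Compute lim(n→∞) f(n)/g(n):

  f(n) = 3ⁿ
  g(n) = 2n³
∞

Since 3ⁿ (O(3ⁿ)) grows faster than 2n³ (O(n³)),
the ratio f(n)/g(n) → ∞ as n → ∞.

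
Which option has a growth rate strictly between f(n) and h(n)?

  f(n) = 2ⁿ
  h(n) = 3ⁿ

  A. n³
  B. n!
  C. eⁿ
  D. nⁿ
C

We need g(n) with 2ⁿ = o(g(n)) and g(n) = o(3ⁿ), i.e. O(2ⁿ) ≺ g ≺ O(3ⁿ).
Check each option:
  A. n³ — O(n³) does not grow strictly faster than f(n)
  B. n! — O(n!) does not grow strictly slower than h(n)
  C. eⁿ — O(eⁿ) is strictly between O(2ⁿ) and O(3ⁿ) ✓
  D. nⁿ — O(nⁿ) does not grow strictly slower than h(n)

Only option C (eⁿ) lies strictly between.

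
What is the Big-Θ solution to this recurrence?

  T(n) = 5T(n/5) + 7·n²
Θ(n²)

Master Theorem: a = 5, b = 5, f(n) = 7·n².
Compute the critical exponent d = log₅(5) = 1.
Compare f(n) = Θ(n²) against n^d:
  k = 2 > d = 1, so f(n) = Ω(n^(d+ε)) — Case 3.
  Regularity: a·(n/b)^2/n^2 = a/b^2 = 5/25 < 1 ✓.
  The top-level work dominates: T(n) = Θ(f(n)) = Θ(n²).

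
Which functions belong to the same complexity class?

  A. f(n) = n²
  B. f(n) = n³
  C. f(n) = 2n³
B and C

Examining each function:
  A. n² is O(n²)
  B. n³ is O(n³)
  C. 2n³ is O(n³)

Functions B and C both have the same complexity class.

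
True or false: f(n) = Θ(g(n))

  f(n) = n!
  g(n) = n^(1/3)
False

f(n) = n! is O(n!), and g(n) = n^(1/3) is O(n^(1/3)).
Since they have different growth rates, f(n) = Θ(g(n)) is false.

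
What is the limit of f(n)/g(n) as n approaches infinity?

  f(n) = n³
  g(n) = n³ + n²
1

Since n³ and n³ + n² have the same growth rate (O(n³)),
the ratio converges to a constant: 1.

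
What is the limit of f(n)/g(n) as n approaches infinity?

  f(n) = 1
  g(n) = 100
1/100

Since 1 and 100 have the same growth rate (O(1)),
the ratio converges to a constant: 1/100.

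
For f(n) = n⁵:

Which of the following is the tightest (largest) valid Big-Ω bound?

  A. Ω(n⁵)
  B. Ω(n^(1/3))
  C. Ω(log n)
A

f(n) = n⁵ is Ω(n⁵).
All listed options are valid Big-Ω bounds (lower bounds),
but Ω(n⁵) is the tightest (largest valid bound).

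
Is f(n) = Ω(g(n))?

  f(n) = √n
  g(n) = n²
False

f(n) = √n is O(√n), and g(n) = n² is O(n²).
Since O(√n) grows slower than O(n²), f(n) = Ω(g(n)) is false.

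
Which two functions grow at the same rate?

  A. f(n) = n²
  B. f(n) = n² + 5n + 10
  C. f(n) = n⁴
A and B

Examining each function:
  A. n² is O(n²)
  B. n² + 5n + 10 is O(n²)
  C. n⁴ is O(n⁴)

Functions A and B both have the same complexity class.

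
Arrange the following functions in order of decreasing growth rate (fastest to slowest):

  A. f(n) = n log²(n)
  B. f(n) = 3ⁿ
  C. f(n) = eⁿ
B > C > A

Comparing growth rates:
B = 3ⁿ is O(3ⁿ)
C = eⁿ is O(eⁿ)
A = n log²(n) is O(n log² n)

Therefore, the order from fastest to slowest is: B > C > A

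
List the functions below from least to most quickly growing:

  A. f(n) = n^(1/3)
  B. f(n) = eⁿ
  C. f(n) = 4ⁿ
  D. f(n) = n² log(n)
A < D < B < C

Comparing growth rates:
A = n^(1/3) is O(n^(1/3))
D = n² log(n) is O(n² log n)
B = eⁿ is O(eⁿ)
C = 4ⁿ is O(4ⁿ)

Therefore, the order from slowest to fastest is: A < D < B < C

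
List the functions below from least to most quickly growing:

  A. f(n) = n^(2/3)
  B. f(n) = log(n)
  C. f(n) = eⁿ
B < A < C

Comparing growth rates:
B = log(n) is O(log n)
A = n^(2/3) is O(n^(2/3))
C = eⁿ is O(eⁿ)

Therefore, the order from slowest to fastest is: B < A < C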